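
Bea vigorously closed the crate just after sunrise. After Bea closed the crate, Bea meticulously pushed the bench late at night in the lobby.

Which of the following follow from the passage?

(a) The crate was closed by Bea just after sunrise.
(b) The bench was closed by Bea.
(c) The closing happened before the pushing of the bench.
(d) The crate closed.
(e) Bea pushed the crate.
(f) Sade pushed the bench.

(a) Entailed — this follows by dropping conjuncts from the closing event's description.
(b) Not entailed — Bea closed the crate, not the bench; the bench belongs to the pushing event.
(c) Entailed — the narrative places the closing before the pushing.
(d) Entailed — 'Bea closed the crate' is causative; it entails the inchoative 'the crate closed'.
(e) Not entailed — Bea pushed the bench, not the crate; the crate belongs to the closing event.
(f) Not entailed — the passage has Bea pushing the bench, not Sade.

(a), (c), (d)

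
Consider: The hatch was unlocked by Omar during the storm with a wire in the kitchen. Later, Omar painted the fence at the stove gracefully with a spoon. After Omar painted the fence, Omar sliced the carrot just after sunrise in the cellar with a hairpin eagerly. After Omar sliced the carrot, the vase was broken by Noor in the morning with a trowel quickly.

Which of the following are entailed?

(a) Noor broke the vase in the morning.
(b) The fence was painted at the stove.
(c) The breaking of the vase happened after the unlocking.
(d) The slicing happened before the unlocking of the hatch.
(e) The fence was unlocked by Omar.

(a), (b), (c)

(a) Entailed — dropping 'with a trowel', 'quickly' leaves a sub-description the original still satisfies.
(b) Entailed — this follows by dropping conjuncts from the painting event's description.
(c) Entailed — the narrative places the unlocking before the breaking.
(d) Not entailed — the narrative places the unlocking before the slicing, not after.
(e) Not entailed — Omar unlocked the hatch, not the fence; the fence belongs to the painting event.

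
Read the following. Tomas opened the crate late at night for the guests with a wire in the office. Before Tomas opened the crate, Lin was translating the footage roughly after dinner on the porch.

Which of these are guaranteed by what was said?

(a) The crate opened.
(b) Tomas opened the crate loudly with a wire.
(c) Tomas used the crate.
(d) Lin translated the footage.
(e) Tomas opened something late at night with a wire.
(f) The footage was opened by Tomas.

(a), (e)

(a) Entailed — 'Tomas opened the crate' is causative; it entails the inchoative 'the crate opened'.
(b) Not entailed — 'loudly' adds information not in the original event.
(c) Not entailed — the crate is the patient, not an instrument — Tomas used a wire.
(d) Not entailed — 'was translating' is progressive on an accomplishment; it does not entail the completed 'translated'.
(e) Entailed — the original entails any weakening of itself; this just drops 'for the guests', 'in the office' and generalizes the patient.
(f) Not entailed — Tomas opened the crate, not the footage; the footage belongs to the translating event.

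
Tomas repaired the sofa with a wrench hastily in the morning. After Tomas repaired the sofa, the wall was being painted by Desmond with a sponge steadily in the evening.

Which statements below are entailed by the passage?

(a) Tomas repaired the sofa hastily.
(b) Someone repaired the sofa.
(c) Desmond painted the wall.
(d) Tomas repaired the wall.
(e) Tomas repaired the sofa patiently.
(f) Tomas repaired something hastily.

(a) Entailed — this follows by dropping conjuncts from the repairing event's description.
(b) Entailed — the original entails any weakening of itself; this just drops 'with a wrench', 'hastily', 'in the morning' and generalizes the agent.
(c) Not entailed — 'was painting' is progressive on an accomplishment; it does not entail the completed 'painted'.
(d) Not entailed — Tomas repaired the sofa, not the wall; the wall belongs to the painting event.
(e) Not entailed — 'patiently' adds a manner not in (and inconsistent with) the original.
(f) Entailed — the original entails any weakening of itself; this just drops 'with a wrench', 'in the morning' and generalizes the patient.

(a), (b), (f)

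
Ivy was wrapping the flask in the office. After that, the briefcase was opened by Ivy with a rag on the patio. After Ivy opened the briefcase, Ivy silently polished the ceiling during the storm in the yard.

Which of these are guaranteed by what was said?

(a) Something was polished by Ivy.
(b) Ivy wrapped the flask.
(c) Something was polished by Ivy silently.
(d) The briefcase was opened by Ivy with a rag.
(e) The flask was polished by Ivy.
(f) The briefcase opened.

(a) Entailed — every conjunct here is already in the original polishing event.
(b) Not entailed — 'was wrapping' is progressive on an accomplishment; it does not entail the completed 'wrapped'.
(c) Entailed — the original entails any weakening of itself; this just drops 'in the yard', 'during the storm' and generalizes the patient.
(d) Entailed — the original entails any weakening of itself; this just drops 'on the patio'.
(e) Not entailed — Ivy polished the ceiling, not the flask; the flask belongs to the wrapping event.
(f) Entailed — 'Ivy opened the briefcase' is causative; it entails the inchoative 'the briefcase opened'.

(a), (c), (d), (f)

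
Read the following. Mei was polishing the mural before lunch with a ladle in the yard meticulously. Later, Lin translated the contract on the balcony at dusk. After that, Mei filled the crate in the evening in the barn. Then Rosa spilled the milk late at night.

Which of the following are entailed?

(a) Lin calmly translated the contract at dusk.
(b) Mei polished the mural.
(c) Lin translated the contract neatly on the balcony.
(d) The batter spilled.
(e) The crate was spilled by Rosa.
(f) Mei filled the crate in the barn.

(a) Not entailed — 'calmly' adds information not in the original event.
(b) Entailed — 'polish' is an activity; 'was polishing' entails that some polishing happened, so 'polished' holds.
(c) Not entailed — 'neatly' adds information not in the original event.
(d) Not entailed — the milk is what spilled, not the batter.
(e) Not entailed — Rosa spilled the milk, not the crate; the crate belongs to the filling event.
(f) Entailed — dropping 'in the evening' leaves a sub-description the original still satisfies.

(b), (f)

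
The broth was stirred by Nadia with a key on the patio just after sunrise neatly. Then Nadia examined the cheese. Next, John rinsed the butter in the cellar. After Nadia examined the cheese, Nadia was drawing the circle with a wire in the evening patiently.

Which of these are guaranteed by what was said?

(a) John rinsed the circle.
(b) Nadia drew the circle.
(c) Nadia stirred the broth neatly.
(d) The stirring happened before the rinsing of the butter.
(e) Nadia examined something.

(a) Not entailed — John rinsed the butter, not the circle; the circle belongs to the drawing event.
(b) Not entailed — 'was drawing' is progressive on an accomplishment; it does not entail the completed 'drew'.
(c) Entailed — this follows by dropping conjuncts from the stirring event's description.
(d) Entailed — the narrative places the stirring before the rinsing.
(e) Entailed — every conjunct here is already in the original examining event.

(c), (d), (e)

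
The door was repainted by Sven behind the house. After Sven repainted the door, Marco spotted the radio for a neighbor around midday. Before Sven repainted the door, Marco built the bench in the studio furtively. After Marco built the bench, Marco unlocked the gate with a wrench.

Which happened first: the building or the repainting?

The connectives place the building before the repainting.

the building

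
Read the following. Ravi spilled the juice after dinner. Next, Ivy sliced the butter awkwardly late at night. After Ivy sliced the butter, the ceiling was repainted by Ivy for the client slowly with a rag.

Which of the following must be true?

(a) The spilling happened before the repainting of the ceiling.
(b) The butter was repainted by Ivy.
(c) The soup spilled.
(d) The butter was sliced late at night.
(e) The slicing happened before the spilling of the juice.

(a), (d)

(a) Entailed — the narrative places the spilling before the repainting.
(b) Not entailed — Ivy repainted the ceiling, not the butter; the butter belongs to the slicing event.
(c) Not entailed — the juice is what spilled, not the soup.
(d) Entailed — this follows by dropping conjuncts from the slicing event's description.
(e) Not entailed — the narrative places the spilling before the slicing, not after.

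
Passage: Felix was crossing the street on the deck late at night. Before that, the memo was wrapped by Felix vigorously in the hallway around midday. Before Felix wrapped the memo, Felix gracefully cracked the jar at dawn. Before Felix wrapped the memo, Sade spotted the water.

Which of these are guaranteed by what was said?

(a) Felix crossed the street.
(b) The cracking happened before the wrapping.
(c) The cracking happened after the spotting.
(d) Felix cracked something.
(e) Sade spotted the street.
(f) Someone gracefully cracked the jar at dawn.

(b), (d), (f)

(a) Not entailed — 'was crossing' is progressive on an accomplishment; it does not entail the completed 'crossed'.
(b) Entailed — the narrative places the cracking before the wrapping.
(c) Not entailed — the narrative doesn't order the spotting relative to the cracking.
(d) Entailed — the original entails any weakening of itself; this just drops 'gracefully', 'at dawn' and generalizes the patient.
(e) Not entailed — Sade spotted the water, not the street; the street belongs to the crossing event.
(f) Entailed — generalizing the agent leaves a sub-description the original still satisfies.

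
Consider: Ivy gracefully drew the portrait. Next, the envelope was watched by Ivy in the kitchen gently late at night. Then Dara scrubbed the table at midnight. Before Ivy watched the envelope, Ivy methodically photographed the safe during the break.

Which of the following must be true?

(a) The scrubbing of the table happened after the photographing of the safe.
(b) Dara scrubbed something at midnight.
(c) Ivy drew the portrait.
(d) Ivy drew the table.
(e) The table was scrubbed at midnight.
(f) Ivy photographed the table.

(a) Entailed — the narrative places the photographing before the scrubbing.
(b) Entailed — every conjunct here is already in the original scrubbing event.
(c) Entailed — this follows by dropping conjuncts from the drawing event's description.
(d) Not entailed — Ivy drew the portrait, not the table; the table belongs to the scrubbing event.
(e) Entailed — generalizing the agent leaves a sub-description the original still satisfies.
(f) Not entailed — Ivy photographed the safe, not the table; the table belongs to the scrubbing event.

(a), (b), (c), (e)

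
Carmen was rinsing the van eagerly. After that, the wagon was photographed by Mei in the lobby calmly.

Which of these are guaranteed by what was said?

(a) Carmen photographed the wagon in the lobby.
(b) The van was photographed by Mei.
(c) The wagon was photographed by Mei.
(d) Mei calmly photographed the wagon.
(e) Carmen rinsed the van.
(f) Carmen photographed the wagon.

(a) Not entailed — the passage has Mei photographing the wagon, not Carmen.
(b) Not entailed — Mei photographed the wagon, not the van; the van belongs to the rinsing event.
(c) Entailed — this follows by dropping conjuncts from the photographing event's description.
(d) Entailed — dropping 'in the lobby' leaves a sub-description the original still satisfies.
(e) Entailed — 'rinse' is an activity; 'was rinsing' entails that some rinsing happened, so 'rinsed' holds.
(f) Not entailed — the passage has Mei photographing the wagon, not Carmen.

(c), (d), (e)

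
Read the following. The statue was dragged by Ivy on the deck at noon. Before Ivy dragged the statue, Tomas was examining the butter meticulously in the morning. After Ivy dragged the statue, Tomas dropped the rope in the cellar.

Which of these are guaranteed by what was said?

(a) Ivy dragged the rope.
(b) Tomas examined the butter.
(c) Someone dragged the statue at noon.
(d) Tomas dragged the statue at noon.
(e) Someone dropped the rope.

(a) Not entailed — Ivy dragged the statue, not the rope; the rope belongs to the dropping event.
(b) Entailed — 'examine' is an activity; 'was examining' entails that some examining happened, so 'examined' holds.
(c) Entailed — the original entails any weakening of itself; this just drops 'on the deck' and generalizes the agent.
(d) Not entailed — the passage has Ivy dragging the statue, not Tomas.
(e) Entailed — dropping 'in the cellar' and generalizing the agent leaves a sub-description the original still satisfies.

(b), (c), (e)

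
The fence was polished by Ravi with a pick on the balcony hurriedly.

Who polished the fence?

Ravi

'Ravi' marks the agent of the polishing event.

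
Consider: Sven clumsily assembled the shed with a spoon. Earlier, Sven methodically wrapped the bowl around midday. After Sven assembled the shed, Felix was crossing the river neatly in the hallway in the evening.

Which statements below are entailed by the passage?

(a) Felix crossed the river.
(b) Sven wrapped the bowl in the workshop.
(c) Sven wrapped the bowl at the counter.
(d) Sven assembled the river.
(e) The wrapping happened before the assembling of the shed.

(a) Not entailed — 'was crossing' is progressive on an accomplishment; it does not entail the completed 'crossed'.
(b) Not entailed — 'in the workshop' adds information not in the original event.
(c) Not entailed — 'at the counter' adds information not in the original event.
(d) Not entailed — Sven assembled the shed, not the river; the river belongs to the crossing event.
(e) Entailed — the narrative places the wrapping before the assembling.

(e)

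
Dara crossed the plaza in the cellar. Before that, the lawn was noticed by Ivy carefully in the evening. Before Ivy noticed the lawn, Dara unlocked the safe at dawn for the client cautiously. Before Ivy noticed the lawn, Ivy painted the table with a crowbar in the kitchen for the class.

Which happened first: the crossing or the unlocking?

The connectives place the unlocking before the crossing.

the unlocking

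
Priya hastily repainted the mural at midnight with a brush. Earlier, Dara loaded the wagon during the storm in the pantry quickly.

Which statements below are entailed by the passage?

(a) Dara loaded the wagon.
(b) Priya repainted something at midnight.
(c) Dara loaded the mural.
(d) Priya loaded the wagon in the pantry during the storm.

(a), (b)

(a) Entailed — the original entails any weakening of itself; this just drops 'in the pantry', 'during the storm', 'quickly'.
(b) Entailed — every conjunct here is already in the original repainting event.
(c) Not entailed — Dara loaded the wagon, not the mural; the mural belongs to the repainting event.
(d) Not entailed — the passage has Dara loading the wagon, not Priya.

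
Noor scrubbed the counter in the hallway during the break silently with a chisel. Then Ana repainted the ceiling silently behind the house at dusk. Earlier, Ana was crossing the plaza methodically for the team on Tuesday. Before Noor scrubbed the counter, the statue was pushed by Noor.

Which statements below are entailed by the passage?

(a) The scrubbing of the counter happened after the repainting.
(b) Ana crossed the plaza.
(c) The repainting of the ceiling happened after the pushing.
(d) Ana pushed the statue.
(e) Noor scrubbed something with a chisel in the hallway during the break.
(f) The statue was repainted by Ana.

(c), (e)

(a) Not entailed — the narrative places the scrubbing before the repainting, not after.
(b) Not entailed — 'was crossing' is progressive on an accomplishment; it does not entail the completed 'crossed'.
(c) Entailed — the narrative places the pushing before the repainting.
(d) Not entailed — the passage has Noor pushing the statue, not Ana.
(e) Entailed — every conjunct here is already in the original scrubbing event.
(f) Not entailed — Ana repainted the ceiling, not the statue; the statue belongs to the pushing event.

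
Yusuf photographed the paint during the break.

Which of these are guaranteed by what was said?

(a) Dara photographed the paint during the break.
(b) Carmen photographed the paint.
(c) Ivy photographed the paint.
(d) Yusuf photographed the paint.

(a) Not entailed — the passage has Yusuf photographing the paint, not Dara.
(b) Not entailed — the passage has Yusuf photographing the paint, not Carmen.
(c) Not entailed — the passage has Yusuf photographing the paint, not Ivy.
(d) Entailed — this follows by dropping conjuncts from the photographing event's description.

(d)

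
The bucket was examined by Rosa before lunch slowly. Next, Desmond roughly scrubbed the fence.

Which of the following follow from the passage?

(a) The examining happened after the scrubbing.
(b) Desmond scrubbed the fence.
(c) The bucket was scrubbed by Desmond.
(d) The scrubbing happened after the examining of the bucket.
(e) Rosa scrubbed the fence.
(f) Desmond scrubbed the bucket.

(b), (d)

(a) Not entailed — the narrative places the examining before the scrubbing, not after.
(b) Entailed — this follows by dropping conjuncts from the scrubbing event's description.
(c) Not entailed — Desmond scrubbed the fence, not the bucket; the bucket belongs to the examining event.
(d) Entailed — the narrative places the examining before the scrubbing.
(e) Not entailed — the passage has Desmond scrubbing the fence, not Rosa.
(f) Not entailed — Desmond scrubbed the fence, not the bucket; the bucket belongs to the examining event.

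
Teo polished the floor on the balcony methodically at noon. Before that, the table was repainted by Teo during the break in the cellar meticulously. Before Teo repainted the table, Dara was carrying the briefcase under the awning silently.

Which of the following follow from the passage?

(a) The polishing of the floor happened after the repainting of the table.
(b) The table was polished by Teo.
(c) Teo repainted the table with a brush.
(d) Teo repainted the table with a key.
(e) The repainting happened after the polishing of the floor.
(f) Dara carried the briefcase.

(a), (f)

(a) Entailed — the narrative places the repainting before the polishing.
(b) Not entailed — Teo polished the floor, not the table; the table belongs to the repainting event.
(c) Not entailed — 'with a brush' adds information not in the original event.
(d) Not entailed — 'with a key' adds information not in the original event.
(e) Not entailed — the narrative places the repainting before the polishing, not after.
(f) Entailed — 'carry' is an activity; 'was carrying' entails that some carrying happened, so 'carried' holds.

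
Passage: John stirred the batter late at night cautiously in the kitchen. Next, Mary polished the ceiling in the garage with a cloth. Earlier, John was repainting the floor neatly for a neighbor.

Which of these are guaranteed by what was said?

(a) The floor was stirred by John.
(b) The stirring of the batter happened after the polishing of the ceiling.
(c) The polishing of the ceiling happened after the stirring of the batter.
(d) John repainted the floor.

(a) Not entailed — John stirred the batter, not the floor; the floor belongs to the repainting event.
(b) Not entailed — the narrative places the stirring before the polishing, not after.
(c) Entailed — the narrative places the stirring before the polishing.
(d) Not entailed — 'was repainting' is progressive on an accomplishment; it does not entail the completed 'repainted'.

(c)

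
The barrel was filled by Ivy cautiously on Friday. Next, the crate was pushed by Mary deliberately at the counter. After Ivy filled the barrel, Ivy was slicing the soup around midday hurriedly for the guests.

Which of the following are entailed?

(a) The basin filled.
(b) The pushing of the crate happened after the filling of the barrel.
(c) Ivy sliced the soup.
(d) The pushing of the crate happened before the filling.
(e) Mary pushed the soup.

(b)

(a) Not entailed — the barrel is what filled, not the basin.
(b) Entailed — the narrative places the filling before the pushing.
(c) Not entailed — 'was slicing' is progressive on an accomplishment; it does not entail the completed 'sliced'.
(d) Not entailed — the narrative places the filling before the pushing, not after.
(e) Not entailed — Mary pushed the crate, not the soup; the soup belongs to the slicing event.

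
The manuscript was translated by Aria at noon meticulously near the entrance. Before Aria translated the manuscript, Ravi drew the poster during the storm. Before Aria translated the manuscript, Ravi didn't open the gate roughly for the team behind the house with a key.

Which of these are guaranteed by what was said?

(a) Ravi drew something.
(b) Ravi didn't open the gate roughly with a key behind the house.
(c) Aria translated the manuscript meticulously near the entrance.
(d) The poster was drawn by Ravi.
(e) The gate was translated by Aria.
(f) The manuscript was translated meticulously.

(a) Entailed — dropping 'during the storm' and generalizing the patient leaves a sub-description the original still satisfies.
(b) Not entailed — dropping 'for the team' under negation is not valid — the original leaves open that Ravi opened the gate some other way.
(c) Entailed — dropping 'at noon' leaves a sub-description the original still satisfies.
(d) Entailed — the original entails any weakening of itself; this just drops 'during the storm'.
(e) Not entailed — Aria translated the manuscript, not the gate; the gate belongs to the opening event.
(f) Entailed — the original entails any weakening of itself; this just drops 'near the entrance', 'at noon' and generalizes the agent.

(a), (c), (d), (f)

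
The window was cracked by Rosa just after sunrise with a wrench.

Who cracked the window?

'Rosa' marks the agent of the cracking event.

Rosa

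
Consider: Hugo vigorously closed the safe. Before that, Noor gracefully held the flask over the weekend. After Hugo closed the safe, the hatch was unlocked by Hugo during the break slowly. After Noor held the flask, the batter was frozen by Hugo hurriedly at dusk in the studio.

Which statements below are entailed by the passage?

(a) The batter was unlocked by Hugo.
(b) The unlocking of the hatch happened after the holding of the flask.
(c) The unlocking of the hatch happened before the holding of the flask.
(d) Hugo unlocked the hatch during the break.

(a) Not entailed — Hugo unlocked the hatch, not the batter; the batter belongs to the freezing event.
(b) Entailed — the narrative places the holding before the unlocking.
(c) Not entailed — the narrative places the holding before the unlocking, not after.
(d) Entailed — every conjunct here is already in the original unlocking event.

(b), (d)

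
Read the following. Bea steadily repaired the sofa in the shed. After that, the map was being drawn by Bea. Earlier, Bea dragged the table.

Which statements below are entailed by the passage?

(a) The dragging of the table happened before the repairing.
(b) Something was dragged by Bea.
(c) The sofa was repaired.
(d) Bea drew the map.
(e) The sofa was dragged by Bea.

(a) Not entailed — the narrative doesn't order the dragging relative to the repairing.
(b) Entailed — generalizing the patient leaves a sub-description the original still satisfies.
(c) Entailed — the original entails any weakening of itself; this just drops 'in the shed', 'steadily' and generalizes the agent.
(d) Not entailed — 'was drawing' is progressive on an accomplishment; it does not entail the completed 'drew'.
(e) Not entailed — Bea dragged the table, not the sofa; the sofa belongs to the repairing event.

(b), (c)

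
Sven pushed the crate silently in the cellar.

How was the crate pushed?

silently

'silently' marks the manner of the pushing event.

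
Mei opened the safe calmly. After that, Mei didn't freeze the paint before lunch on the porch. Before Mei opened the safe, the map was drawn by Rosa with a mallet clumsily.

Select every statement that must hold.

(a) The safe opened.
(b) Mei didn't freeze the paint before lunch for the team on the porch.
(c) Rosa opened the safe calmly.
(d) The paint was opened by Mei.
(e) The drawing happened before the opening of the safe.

(a), (b), (e)

(a) Entailed — 'Mei opened the safe' is causative; it entails the inchoative 'the safe opened'.
(b) Entailed — under negation, adding a further restriction is entailed: if no such freezing event occurred, none occurred for the team either.
(c) Not entailed — the passage has Mei opening the safe, not Rosa.
(d) Not entailed — Mei opened the safe, not the paint; the paint belongs to the freezing event.
(e) Entailed — the narrative places the drawing before the opening.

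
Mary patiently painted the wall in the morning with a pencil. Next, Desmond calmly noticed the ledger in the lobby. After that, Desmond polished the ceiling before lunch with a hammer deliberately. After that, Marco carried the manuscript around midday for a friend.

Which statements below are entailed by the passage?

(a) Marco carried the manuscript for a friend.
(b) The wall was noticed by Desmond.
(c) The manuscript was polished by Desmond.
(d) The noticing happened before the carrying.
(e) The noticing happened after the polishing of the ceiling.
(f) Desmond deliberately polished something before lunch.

(a), (d), (f)

(a) Entailed — the original entails any weakening of itself; this just drops 'around midday'.
(b) Not entailed — Desmond noticed the ledger, not the wall; the wall belongs to the painting event.
(c) Not entailed — Desmond polished the ceiling, not the manuscript; the manuscript belongs to the carrying event.
(d) Entailed — the narrative places the noticing before the carrying.
(e) Not entailed — the narrative places the noticing before the polishing, not after.
(f) Entailed — this follows by dropping conjuncts from the polishing event's description.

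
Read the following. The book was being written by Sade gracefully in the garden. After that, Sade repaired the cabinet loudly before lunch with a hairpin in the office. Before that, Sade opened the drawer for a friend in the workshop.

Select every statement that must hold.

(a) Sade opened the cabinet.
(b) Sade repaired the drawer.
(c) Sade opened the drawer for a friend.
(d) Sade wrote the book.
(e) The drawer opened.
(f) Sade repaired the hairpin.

(a) Not entailed — Sade opened the drawer, not the cabinet; the cabinet belongs to the repairing event.
(b) Not entailed — Sade repaired the cabinet, not the drawer; the drawer belongs to the opening event.
(c) Entailed — dropping 'in the workshop' leaves a sub-description the original still satisfies.
(d) Not entailed — 'was writing' is progressive on an accomplishment; it does not entail the completed 'wrote'.
(e) Entailed — 'Sade opened the drawer' is causative; it entails the inchoative 'the drawer opened'.
(f) Not entailed — the hairpin is the instrument, not what was repaired.

(c), (e)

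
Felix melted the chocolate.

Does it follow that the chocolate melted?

'Felix melted the chocolate' is the causative; it entails the inchoative 'the chocolate melted'.

yes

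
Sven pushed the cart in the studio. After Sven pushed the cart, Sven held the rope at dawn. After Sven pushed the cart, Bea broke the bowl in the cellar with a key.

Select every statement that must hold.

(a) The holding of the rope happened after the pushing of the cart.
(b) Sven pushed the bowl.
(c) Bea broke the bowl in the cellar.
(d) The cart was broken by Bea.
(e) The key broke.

(a) Entailed — the narrative places the pushing before the holding.
(b) Not entailed — Sven pushed the cart, not the bowl; the bowl belongs to the breaking event.
(c) Entailed — dropping 'with a key' leaves a sub-description the original still satisfies.
(d) Not entailed — Bea broke the bowl, not the cart; the cart belongs to the pushing event.
(e) Not entailed — the bowl is what broke, not the key.

(a), (c)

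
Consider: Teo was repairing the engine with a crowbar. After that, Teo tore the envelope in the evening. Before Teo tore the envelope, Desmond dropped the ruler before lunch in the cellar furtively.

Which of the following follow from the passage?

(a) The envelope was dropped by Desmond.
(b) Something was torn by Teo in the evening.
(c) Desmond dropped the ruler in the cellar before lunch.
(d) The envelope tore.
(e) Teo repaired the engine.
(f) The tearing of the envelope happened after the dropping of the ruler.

(b), (c), (d), (f)

(a) Not entailed — Desmond dropped the ruler, not the envelope; the envelope belongs to the tearing event.
(b) Entailed — every conjunct here is already in the original tearing event.
(c) Entailed — this follows by dropping conjuncts from the dropping event's description.
(d) Entailed — 'Teo tore the envelope' is causative; it entails the inchoative 'the envelope tore'.
(e) Not entailed — 'was repairing' is progressive on an accomplishment; it does not entail the completed 'repaired'.
(f) Entailed — the narrative places the dropping before the tearing.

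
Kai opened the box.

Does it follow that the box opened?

'Kai opened the box' is the causative; it entails the inchoative 'the box opened'.

yes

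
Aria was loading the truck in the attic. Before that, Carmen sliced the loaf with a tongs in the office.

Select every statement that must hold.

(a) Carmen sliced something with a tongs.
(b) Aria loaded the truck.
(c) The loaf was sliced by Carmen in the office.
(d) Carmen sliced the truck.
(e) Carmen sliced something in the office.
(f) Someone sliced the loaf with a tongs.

(a) Entailed — this follows by dropping conjuncts from the slicing event's description.
(b) Not entailed — 'was loading' is progressive on an accomplishment; it does not entail the completed 'loaded'.
(c) Entailed — every conjunct here is already in the original slicing event.
(d) Not entailed — Carmen sliced the loaf, not the truck; the truck belongs to the loading event.
(e) Entailed — the original entails any weakening of itself; this just drops 'with a tongs' and generalizes the patient.
(f) Entailed — every conjunct here is already in the original slicing event.

(a), (c), (e), (f)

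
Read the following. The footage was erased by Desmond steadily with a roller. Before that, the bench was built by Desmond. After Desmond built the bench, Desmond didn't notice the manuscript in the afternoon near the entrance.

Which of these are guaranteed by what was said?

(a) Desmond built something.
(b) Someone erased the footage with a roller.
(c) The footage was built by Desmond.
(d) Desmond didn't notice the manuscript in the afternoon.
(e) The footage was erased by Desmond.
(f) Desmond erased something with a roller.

(a) Entailed — every conjunct here is already in the original building event.
(b) Entailed — dropping 'steadily' and generalizing the agent leaves a sub-description the original still satisfies.
(c) Not entailed — Desmond built the bench, not the footage; the footage belongs to the erasing event.
(d) Not entailed — dropping 'near the entrance' under negation is not valid — the original leaves open that Desmond noticed the manuscript some other way.
(e) Entailed — every conjunct here is already in the original erasing event.
(f) Entailed — this follows by dropping conjuncts from the erasing event's description.

(a), (b), (e), (f)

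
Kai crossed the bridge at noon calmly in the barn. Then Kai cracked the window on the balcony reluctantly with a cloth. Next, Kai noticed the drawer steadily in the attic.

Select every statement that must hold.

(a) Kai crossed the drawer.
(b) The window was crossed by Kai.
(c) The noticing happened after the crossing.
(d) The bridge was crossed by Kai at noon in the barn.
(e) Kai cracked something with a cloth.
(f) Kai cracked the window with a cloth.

(c), (d), (e), (f)

(a) Not entailed — Kai crossed the bridge, not the drawer; the drawer belongs to the noticing event.
(b) Not entailed — Kai crossed the bridge, not the window; the window belongs to the cracking event.
(c) Entailed — the narrative places the crossing before the noticing.
(d) Entailed — dropping 'calmly' leaves a sub-description the original still satisfies.
(e) Entailed — the original entails any weakening of itself; this just drops 'reluctantly', 'on the balcony' and generalizes the patient.
(f) Entailed — dropping 'reluctantly', 'on the balcony' leaves a sub-description the original still satisfies.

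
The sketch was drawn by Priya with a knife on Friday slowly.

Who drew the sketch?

'Priya' marks the agent of the drawing event.

Priya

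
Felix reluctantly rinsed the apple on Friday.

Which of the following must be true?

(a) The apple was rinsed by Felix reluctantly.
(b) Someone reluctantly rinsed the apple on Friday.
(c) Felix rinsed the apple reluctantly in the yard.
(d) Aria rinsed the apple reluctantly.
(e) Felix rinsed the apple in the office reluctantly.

(a) Entailed — the original entails any weakening of itself; this just drops 'on Friday'.
(b) Entailed — generalizing the agent leaves a sub-description the original still satisfies.
(c) Not entailed — 'in the yard' adds information not in the original event.
(d) Not entailed — the passage has Felix rinsing the apple, not Aria.
(e) Not entailed — 'in the office' adds information not in the original event.

(a), (b)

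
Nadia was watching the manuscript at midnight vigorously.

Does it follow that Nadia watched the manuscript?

'watch' is atelic; if Nadia was watching the manuscript, then Nadia watched the manuscript (for some time).

yes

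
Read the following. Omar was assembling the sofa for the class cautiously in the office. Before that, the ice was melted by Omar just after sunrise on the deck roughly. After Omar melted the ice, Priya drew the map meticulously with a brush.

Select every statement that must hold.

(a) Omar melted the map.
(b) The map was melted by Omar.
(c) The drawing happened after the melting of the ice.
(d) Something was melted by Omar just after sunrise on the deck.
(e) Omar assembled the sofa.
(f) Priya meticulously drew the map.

(a) Not entailed — Omar melted the ice, not the map; the map belongs to the drawing event.
(b) Not entailed — Omar melted the ice, not the map; the map belongs to the drawing event.
(c) Entailed — the narrative places the melting before the drawing.
(d) Entailed — dropping 'roughly' and generalizing the patient leaves a sub-description the original still satisfies.
(e) Not entailed — 'was assembling' is progressive on an accomplishment; it does not entail the completed 'assembled'.
(f) Entailed — dropping 'with a brush' leaves a sub-description the original still satisfies.

(c), (d), (f)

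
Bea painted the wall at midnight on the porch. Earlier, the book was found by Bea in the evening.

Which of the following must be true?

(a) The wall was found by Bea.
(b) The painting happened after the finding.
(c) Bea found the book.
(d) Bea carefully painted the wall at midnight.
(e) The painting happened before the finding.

(a) Not entailed — Bea found the book, not the wall; the wall belongs to the painting event.
(b) Entailed — the narrative places the finding before the painting.
(c) Entailed — the original entails any weakening of itself; this just drops 'in the evening'.
(d) Not entailed — 'carefully' adds information not in the original event.
(e) Not entailed — the narrative places the finding before the painting, not after.

(b), (c)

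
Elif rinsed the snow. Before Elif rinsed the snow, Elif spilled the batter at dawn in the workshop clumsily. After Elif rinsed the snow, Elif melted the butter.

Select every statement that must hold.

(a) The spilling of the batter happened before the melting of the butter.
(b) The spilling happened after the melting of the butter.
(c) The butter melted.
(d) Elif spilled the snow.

(a), (c)

(a) Entailed — the narrative places the spilling before the melting.
(b) Not entailed — the narrative places the spilling before the melting, not after.
(c) Entailed — 'Elif melted the butter' is causative; it entails the inchoative 'the butter melted'.
(d) Not entailed — Elif spilled the batter, not the snow; the snow belongs to the rinsing event.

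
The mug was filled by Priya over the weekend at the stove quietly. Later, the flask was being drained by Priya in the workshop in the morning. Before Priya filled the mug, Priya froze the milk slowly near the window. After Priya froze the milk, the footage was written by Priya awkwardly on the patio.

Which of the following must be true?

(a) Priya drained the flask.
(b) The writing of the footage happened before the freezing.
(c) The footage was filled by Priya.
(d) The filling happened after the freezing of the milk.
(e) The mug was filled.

(a) Not entailed — 'was draining' is progressive on an accomplishment; it does not entail the completed 'drained'.
(b) Not entailed — the narrative places the freezing before the writing, not after.
(c) Not entailed — Priya filled the mug, not the footage; the footage belongs to the writing event.
(d) Entailed — the narrative places the freezing before the filling.
(e) Entailed — dropping 'over the weekend', 'at the stove', 'quietly' and generalizing the agent leaves a sub-description the original still satisfies.

(d), (e)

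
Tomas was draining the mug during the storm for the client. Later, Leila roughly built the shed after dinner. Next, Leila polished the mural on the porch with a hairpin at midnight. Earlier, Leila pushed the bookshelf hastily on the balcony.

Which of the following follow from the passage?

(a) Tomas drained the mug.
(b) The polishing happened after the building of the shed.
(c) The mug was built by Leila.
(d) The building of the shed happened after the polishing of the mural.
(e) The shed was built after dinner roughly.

(a) Not entailed — 'was draining' is progressive on an accomplishment; it does not entail the completed 'drained'.
(b) Entailed — the narrative places the building before the polishing.
(c) Not entailed — Leila built the shed, not the mug; the mug belongs to the draining event.
(d) Not entailed — the narrative places the building before the polishing, not after.
(e) Entailed — every conjunct here is already in the original building event.

(b), (e)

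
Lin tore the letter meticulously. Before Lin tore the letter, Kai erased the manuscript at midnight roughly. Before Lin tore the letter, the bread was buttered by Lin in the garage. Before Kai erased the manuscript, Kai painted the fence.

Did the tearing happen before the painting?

The narrative orders the painting before the tearing.

no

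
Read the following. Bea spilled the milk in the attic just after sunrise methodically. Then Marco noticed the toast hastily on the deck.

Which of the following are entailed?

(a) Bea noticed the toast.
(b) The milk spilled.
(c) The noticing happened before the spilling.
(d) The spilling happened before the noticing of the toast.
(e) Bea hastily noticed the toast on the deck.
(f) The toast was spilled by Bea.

(a) Not entailed — the passage has Marco noticing the toast, not Bea.
(b) Entailed — 'Bea spilled the milk' is causative; it entails the inchoative 'the milk spilled'.
(c) Not entailed — the narrative places the spilling before the noticing, not after.
(d) Entailed — the narrative places the spilling before the noticing.
(e) Not entailed — the passage has Marco noticing the toast, not Bea.
(f) Not entailed — Bea spilled the milk, not the toast; the toast belongs to the noticing event.

(b), (d)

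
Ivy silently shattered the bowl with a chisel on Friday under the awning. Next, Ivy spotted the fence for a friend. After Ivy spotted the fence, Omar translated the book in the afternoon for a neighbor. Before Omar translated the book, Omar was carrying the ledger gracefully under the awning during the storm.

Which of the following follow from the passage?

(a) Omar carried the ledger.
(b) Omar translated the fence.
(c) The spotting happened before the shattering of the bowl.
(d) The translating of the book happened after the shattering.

(a) Entailed — 'carry' is an activity; 'was carrying' entails that some carrying happened, so 'carried' holds.
(b) Not entailed — Omar translated the book, not the fence; the fence belongs to the spotting event.
(c) Not entailed — the narrative places the shattering before the spotting, not after.
(d) Entailed — the narrative places the shattering before the translating.

(a), (d)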